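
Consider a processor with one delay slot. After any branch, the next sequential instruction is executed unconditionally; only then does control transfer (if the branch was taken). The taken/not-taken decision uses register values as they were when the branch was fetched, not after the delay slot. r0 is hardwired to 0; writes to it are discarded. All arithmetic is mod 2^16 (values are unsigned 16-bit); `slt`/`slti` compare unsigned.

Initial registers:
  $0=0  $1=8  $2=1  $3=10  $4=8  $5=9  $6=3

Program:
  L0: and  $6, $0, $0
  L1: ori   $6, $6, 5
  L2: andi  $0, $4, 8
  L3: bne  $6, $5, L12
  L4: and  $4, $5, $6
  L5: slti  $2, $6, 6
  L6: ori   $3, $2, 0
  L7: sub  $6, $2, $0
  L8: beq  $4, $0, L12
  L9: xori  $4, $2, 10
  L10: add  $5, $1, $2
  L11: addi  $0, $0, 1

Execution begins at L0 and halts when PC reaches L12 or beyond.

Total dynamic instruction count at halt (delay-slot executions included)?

5

#0 and  $6, $0, $0 ; 0/8/1/10/8/9/0
#1 ori   $6, $6, 5 ; 0/8/1/10/8/9/5
#2 andi  $0, $4, 8 ; 0/8/1/10/8/9/5
#3 bne  $6, $5, L12 ; 0/8/1/10/8/9/5 ; →target
#4 and  $4, $5, $6 ; 0/8/1/10/1/9/5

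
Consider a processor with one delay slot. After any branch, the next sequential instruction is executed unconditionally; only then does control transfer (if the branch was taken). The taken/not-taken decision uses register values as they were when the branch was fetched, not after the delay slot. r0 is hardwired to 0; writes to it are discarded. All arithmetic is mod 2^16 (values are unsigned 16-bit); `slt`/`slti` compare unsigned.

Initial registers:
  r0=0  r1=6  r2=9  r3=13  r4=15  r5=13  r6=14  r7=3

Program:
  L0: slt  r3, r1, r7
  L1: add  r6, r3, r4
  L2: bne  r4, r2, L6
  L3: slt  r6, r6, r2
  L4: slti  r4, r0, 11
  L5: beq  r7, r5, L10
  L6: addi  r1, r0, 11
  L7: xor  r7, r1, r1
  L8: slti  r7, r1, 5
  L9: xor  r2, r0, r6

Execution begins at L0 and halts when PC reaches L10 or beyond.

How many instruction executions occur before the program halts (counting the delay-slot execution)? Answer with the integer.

8

[0] slt  r3, r1, r7  →  {r0:0, r1:6, r2:9, r3:0, r4:15, r5:13, r6:14, r7:3}
[1] add  r6, r3, r4  →  {r0:0, r1:6, r2:9, r3:0, r4:15, r5:13, r6:15, r7:3}
[2] bne  r4, r2, L6  →  {r0:0, r1:6, r2:9, r3:0, r4:15, r5:13, r6:15, r7:3}  ⟨branch taken⟩
[3] slt  r6, r6, r2  →  {r0:0, r1:6, r2:9, r3:0, r4:15, r5:13, r6:0, r7:3}
[6] addi  r1, r0, 11  →  {r0:0, r1:11, r2:9, r3:0, r4:15, r5:13, r6:0, r7:3}
[7] xor  r7, r1, r1  →  {r0:0, r1:11, r2:9, r3:0, r4:15, r5:13, r6:0, r7:0}
[8] slti  r7, r1, 5  →  {r0:0, r1:11, r2:9, r3:0, r4:15, r5:13, r6:0, r7:0}
[9] xor  r2, r0, r6  →  {r0:0, r1:11, r2:0, r3:0, r4:15, r5:13, r6:0, r7:0}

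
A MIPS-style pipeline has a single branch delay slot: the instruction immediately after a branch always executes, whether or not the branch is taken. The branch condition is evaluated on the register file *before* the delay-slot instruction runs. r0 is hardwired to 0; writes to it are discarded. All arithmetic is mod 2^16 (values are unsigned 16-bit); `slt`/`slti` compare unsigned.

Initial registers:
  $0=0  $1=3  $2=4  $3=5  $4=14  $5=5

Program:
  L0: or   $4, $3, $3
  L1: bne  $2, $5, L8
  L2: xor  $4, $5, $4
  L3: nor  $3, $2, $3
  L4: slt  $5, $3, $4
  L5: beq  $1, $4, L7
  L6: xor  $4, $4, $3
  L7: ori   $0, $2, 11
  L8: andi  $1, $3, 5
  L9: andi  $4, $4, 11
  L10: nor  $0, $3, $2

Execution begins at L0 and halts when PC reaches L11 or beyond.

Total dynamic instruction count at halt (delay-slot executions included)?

  step pc=0: or   $4, $3, $3  regs=(0,3,4,5,5,5)
  step pc=1: bne  $2, $5, L8  cond=T  regs=(0,3,4,5,5,5)
  step pc=2: xor  $4, $5, $4  regs=(0,3,4,5,0,5)
  step pc=8: andi  $1, $3, 5  regs=(0,5,4,5,0,5)
  step pc=9: andi  $4, $4, 11  regs=(0,5,4,5,0,5)
  step pc=10: nor  $0, $3, $2  regs=(0,5,4,5,0,5)

6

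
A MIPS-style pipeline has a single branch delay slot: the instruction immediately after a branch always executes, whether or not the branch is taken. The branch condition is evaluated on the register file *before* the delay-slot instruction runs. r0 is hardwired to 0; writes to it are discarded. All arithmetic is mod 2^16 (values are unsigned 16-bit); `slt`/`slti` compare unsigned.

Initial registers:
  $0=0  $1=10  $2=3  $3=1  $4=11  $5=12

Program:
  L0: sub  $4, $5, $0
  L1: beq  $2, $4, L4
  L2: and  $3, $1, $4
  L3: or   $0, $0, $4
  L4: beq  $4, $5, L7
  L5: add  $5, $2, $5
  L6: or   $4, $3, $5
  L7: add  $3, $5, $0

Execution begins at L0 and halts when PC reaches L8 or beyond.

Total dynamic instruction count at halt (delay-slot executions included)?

7

  step pc=0: sub  $4, $5, $0  regs=(0,10,3,1,12,12)
  step pc=1: beq  $2, $4, L4  cond=F  regs=(0,10,3,1,12,12)
  step pc=2: and  $3, $1, $4  regs=(0,10,3,8,12,12)
  step pc=3: or   $0, $0, $4  regs=(0,10,3,8,12,12)
  step pc=4: beq  $4, $5, L7  cond=T  regs=(0,10,3,8,12,12)
  step pc=5: add  $5, $2, $5  regs=(0,10,3,8,12,15)
  step pc=7: add  $3, $5, $0  regs=(0,10,3,15,12,15)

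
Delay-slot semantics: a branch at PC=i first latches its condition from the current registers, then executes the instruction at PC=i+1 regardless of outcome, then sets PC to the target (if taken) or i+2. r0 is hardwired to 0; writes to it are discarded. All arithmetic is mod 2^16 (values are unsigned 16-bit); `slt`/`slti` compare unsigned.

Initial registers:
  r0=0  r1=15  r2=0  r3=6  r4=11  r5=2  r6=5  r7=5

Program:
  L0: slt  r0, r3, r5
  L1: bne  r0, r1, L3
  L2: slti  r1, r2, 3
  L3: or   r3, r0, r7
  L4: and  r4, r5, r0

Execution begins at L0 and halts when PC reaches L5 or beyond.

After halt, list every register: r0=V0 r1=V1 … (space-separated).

r0=0 r1=1 r2=0 r3=5 r4=0 r5=2 r6=5 r7=5

PC=0  slt  r0, r3, r5        | r0=0 r1=15 r2=0 r3=6 r4=11 r5=2 r6=5 r7=5
PC=1  bne  r0, r1, L3        | r0=0 r1=15 r2=0 r3=6 r4=11 r5=2 r6=5 r7=5  [TAKEN]
PC=2  slti  r1, r2, 3        | r0=0 r1=1 r2=0 r3=6 r4=11 r5=2 r6=5 r7=5
PC=3  or   r3, r0, r7        | r0=0 r1=1 r2=0 r3=5 r4=11 r5=2 r6=5 r7=5
PC=4  and  r4, r5, r0        | r0=0 r1=1 r2=0 r3=5 r4=0 r5=2 r6=5 r7=5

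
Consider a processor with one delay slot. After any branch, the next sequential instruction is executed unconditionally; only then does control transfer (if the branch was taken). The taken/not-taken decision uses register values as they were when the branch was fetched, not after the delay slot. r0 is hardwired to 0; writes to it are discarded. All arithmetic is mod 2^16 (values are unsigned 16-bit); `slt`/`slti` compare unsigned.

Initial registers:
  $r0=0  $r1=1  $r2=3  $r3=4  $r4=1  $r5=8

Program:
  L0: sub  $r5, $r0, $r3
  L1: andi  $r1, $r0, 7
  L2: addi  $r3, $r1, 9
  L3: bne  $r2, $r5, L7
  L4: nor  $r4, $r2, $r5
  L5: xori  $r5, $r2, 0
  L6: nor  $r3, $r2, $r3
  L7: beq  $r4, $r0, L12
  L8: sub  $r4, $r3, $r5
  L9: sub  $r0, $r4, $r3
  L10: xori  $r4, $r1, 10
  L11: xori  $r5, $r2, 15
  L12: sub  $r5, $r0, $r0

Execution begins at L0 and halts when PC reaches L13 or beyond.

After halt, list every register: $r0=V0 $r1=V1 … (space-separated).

$r0=0 $r1=0 $r2=3 $r3=9 $r4=13 $r5=0

#0 sub  $r5, $r0, $r3 ; 0/1/3/4/1/65532
#1 andi  $r1, $r0, 7 ; 0/0/3/4/1/65532
#2 addi  $r3, $r1, 9 ; 0/0/3/9/1/65532
#3 bne  $r2, $r5, L7 ; 0/0/3/9/1/65532 ; →target
#4 nor  $r4, $r2, $r5 ; 0/0/3/9/0/65532
#7 beq  $r4, $r0, L12 ; 0/0/3/9/0/65532 ; →target
#8 sub  $r4, $r3, $r5 ; 0/0/3/9/13/65532
#12 sub  $r5, $r0, $r0 ; 0/0/3/9/13/0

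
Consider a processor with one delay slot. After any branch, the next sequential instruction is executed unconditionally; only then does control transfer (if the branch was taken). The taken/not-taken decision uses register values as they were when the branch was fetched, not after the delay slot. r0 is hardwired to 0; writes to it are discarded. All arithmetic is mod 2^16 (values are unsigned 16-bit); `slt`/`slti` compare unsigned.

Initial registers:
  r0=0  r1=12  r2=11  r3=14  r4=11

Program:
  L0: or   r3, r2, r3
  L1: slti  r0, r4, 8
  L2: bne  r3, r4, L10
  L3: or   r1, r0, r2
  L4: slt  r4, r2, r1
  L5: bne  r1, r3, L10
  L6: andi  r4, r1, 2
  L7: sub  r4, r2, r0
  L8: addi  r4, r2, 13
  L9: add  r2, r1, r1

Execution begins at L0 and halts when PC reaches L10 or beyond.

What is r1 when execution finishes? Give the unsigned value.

11

  step pc=0: or   r3, r2, r3  regs=(0,12,11,15,11)
  step pc=1: slti  r0, r4, 8  regs=(0,12,11,15,11)
  step pc=2: bne  r3, r4, L10  cond=T  regs=(0,12,11,15,11)
  step pc=3: or   r1, r0, r2  regs=(0,11,11,15,11)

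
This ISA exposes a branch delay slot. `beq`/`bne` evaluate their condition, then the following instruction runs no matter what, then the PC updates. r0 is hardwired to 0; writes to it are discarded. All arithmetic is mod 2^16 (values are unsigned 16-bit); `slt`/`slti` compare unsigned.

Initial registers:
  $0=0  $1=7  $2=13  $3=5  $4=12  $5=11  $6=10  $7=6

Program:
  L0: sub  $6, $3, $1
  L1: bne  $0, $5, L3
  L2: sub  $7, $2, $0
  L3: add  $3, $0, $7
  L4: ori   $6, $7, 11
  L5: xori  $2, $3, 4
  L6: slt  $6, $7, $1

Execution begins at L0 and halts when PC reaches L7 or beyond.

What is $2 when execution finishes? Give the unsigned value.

  step pc=0: sub  $6, $3, $1  regs=(0,7,13,5,12,11,65534,6)
  step pc=1: bne  $0, $5, L3  cond=T  regs=(0,7,13,5,12,11,65534,6)
  step pc=2: sub  $7, $2, $0  regs=(0,7,13,5,12,11,65534,13)
  step pc=3: add  $3, $0, $7  regs=(0,7,13,13,12,11,65534,13)
  step pc=4: ori   $6, $7, 11  regs=(0,7,13,13,12,11,15,13)
  step pc=5: xori  $2, $3, 4  regs=(0,7,9,13,12,11,15,13)
  step pc=6: slt  $6, $7, $1  regs=(0,7,9,13,12,11,0,13)

9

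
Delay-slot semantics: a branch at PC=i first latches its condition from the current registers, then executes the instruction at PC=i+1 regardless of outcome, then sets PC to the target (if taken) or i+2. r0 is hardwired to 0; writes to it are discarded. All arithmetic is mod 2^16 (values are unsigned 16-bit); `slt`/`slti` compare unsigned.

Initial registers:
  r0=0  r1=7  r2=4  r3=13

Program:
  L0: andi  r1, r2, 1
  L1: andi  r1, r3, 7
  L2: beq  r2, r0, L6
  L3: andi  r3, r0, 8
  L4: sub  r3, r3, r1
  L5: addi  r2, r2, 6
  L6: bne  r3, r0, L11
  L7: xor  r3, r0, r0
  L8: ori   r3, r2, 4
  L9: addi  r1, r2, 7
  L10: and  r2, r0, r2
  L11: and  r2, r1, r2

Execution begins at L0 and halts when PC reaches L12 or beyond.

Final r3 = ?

0

  step pc=0: andi  r1, r2, 1  regs=(0,0,4,13)
  step pc=1: andi  r1, r3, 7  regs=(0,5,4,13)
  step pc=2: beq  r2, r0, L6  cond=F  regs=(0,5,4,13)
  step pc=3: andi  r3, r0, 8  regs=(0,5,4,0)
  step pc=4: sub  r3, r3, r1  regs=(0,5,4,65531)
  step pc=5: addi  r2, r2, 6  regs=(0,5,10,65531)
  step pc=6: bne  r3, r0, L11  cond=T  regs=(0,5,10,65531)
  step pc=7: xor  r3, r0, r0  regs=(0,5,10,0)
  step pc=11: and  r2, r1, r2  regs=(0,5,0,0)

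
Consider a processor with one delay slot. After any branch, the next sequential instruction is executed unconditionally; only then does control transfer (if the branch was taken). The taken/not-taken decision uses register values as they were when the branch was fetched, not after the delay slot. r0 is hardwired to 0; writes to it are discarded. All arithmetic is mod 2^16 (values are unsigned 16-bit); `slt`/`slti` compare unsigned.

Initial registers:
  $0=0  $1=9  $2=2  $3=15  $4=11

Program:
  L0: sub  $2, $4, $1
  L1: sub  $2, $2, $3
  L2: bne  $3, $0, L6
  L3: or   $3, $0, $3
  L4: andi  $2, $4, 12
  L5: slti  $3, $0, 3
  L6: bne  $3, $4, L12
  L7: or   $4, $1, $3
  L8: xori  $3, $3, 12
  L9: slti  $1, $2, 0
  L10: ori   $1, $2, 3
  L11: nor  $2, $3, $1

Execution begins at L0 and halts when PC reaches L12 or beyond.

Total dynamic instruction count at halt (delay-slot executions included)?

6

  step pc=0: sub  $2, $4, $1  regs=(0,9,2,15,11)
  step pc=1: sub  $2, $2, $3  regs=(0,9,65523,15,11)
  step pc=2: bne  $3, $0, L6  cond=T  regs=(0,9,65523,15,11)
  step pc=3: or   $3, $0, $3  regs=(0,9,65523,15,11)
  step pc=6: bne  $3, $4, L12  cond=T  regs=(0,9,65523,15,11)
  step pc=7: or   $4, $1, $3  regs=(0,9,65523,15,15)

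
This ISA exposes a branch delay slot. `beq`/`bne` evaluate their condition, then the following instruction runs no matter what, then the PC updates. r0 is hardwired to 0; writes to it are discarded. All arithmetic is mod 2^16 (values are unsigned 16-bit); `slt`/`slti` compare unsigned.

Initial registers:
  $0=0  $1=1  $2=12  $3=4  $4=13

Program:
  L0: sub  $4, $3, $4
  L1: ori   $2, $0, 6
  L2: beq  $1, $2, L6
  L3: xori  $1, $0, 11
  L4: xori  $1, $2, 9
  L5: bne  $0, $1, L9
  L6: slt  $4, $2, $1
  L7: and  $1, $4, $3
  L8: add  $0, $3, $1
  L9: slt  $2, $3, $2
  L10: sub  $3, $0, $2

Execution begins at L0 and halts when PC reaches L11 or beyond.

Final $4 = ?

#0 sub  $4, $3, $4 ; 0/1/12/4/65527
#1 ori   $2, $0, 6 ; 0/1/6/4/65527
#2 beq  $1, $2, L6 ; 0/1/6/4/65527 ; →fallthru
#3 xori  $1, $0, 11 ; 0/11/6/4/65527
#4 xori  $1, $2, 9 ; 0/15/6/4/65527
#5 bne  $0, $1, L9 ; 0/15/6/4/65527 ; →target
#6 slt  $4, $2, $1 ; 0/15/6/4/1
#9 slt  $2, $3, $2 ; 0/15/1/4/1
#10 sub  $3, $0, $2 ; 0/15/1/65535/1

1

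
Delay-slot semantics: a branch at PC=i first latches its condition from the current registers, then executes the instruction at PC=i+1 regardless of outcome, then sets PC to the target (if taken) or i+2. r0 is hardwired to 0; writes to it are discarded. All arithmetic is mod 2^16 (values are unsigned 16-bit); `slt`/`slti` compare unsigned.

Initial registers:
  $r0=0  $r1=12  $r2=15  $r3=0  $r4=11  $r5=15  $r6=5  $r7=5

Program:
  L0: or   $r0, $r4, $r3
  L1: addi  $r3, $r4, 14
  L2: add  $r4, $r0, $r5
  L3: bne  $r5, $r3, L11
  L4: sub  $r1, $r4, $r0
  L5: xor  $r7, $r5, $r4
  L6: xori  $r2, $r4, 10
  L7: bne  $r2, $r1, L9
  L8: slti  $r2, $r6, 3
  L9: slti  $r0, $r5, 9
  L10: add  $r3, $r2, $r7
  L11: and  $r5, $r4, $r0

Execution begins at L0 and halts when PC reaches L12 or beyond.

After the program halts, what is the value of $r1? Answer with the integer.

PC=0  or   $r0, $r4, $r3     | $r0=0 $r1=12 $r2=15 $r3=0 $r4=11 $r5=15 $r6=5 $r7=5
PC=1  addi  $r3, $r4, 14     | $r0=0 $r1=12 $r2=15 $r3=25 $r4=11 $r5=15 $r6=5 $r7=5
PC=2  add  $r4, $r0, $r5     | $r0=0 $r1=12 $r2=15 $r3=25 $r4=15 $r5=15 $r6=5 $r7=5
PC=3  bne  $r5, $r3, L11     | $r0=0 $r1=12 $r2=15 $r3=25 $r4=15 $r5=15 $r6=5 $r7=5  [TAKEN]
PC=4  sub  $r1, $r4, $r0     | $r0=0 $r1=15 $r2=15 $r3=25 $r4=15 $r5=15 $r6=5 $r7=5
PC=11 and  $r5, $r4, $r0     | $r0=0 $r1=15 $r2=15 $r3=25 $r4=15 $r5=0 $r6=5 $r7=5

15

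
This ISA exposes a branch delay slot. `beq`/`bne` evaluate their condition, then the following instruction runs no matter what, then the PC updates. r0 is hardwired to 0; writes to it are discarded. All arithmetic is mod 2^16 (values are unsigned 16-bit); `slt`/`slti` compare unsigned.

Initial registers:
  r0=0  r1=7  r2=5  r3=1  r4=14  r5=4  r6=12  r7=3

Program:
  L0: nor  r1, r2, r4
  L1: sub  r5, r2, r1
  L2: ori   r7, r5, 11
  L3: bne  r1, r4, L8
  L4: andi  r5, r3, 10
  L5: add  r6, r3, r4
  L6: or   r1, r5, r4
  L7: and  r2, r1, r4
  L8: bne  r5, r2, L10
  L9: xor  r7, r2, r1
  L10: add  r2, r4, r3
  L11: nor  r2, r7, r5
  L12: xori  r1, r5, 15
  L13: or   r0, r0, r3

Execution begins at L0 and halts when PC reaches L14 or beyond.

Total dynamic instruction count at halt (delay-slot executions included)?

11

#0 nor  r1, r2, r4 ; 0/65520/5/1/14/4/12/3
#1 sub  r5, r2, r1 ; 0/65520/5/1/14/21/12/3
#2 ori   r7, r5, 11 ; 0/65520/5/1/14/21/12/31
#3 bne  r1, r4, L8 ; 0/65520/5/1/14/21/12/31 ; →target
#4 andi  r5, r3, 10 ; 0/65520/5/1/14/0/12/31
#8 bne  r5, r2, L10 ; 0/65520/5/1/14/0/12/31 ; →target
#9 xor  r7, r2, r1 ; 0/65520/5/1/14/0/12/65525
#10 add  r2, r4, r3 ; 0/65520/15/1/14/0/12/65525
#11 nor  r2, r7, r5 ; 0/65520/10/1/14/0/12/65525
#12 xori  r1, r5, 15 ; 0/15/10/1/14/0/12/65525
#13 or   r0, r0, r3 ; 0/15/10/1/14/0/12/65525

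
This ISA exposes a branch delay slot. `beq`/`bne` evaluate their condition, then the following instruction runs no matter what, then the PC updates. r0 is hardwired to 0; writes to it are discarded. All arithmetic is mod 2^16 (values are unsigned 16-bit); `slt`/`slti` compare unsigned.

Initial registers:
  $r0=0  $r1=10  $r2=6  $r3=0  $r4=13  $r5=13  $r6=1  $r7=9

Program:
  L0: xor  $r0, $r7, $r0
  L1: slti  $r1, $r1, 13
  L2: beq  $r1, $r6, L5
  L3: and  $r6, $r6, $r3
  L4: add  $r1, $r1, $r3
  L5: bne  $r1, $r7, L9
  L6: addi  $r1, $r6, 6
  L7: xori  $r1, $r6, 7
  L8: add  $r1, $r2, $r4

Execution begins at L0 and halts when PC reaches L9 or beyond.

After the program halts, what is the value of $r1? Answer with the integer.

[0] xor  $r0, $r7, $r0  →  {$r0:0, $r1:10, $r2:6, $r3:0, $r4:13, $r5:13, $r6:1, $r7:9}
[1] slti  $r1, $r1, 13  →  {$r0:0, $r1:1, $r2:6, $r3:0, $r4:13, $r5:13, $r6:1, $r7:9}
[2] beq  $r1, $r6, L5  →  {$r0:0, $r1:1, $r2:6, $r3:0, $r4:13, $r5:13, $r6:1, $r7:9}  ⟨branch taken⟩
[3] and  $r6, $r6, $r3  →  {$r0:0, $r1:1, $r2:6, $r3:0, $r4:13, $r5:13, $r6:0, $r7:9}
[5] bne  $r1, $r7, L9  →  {$r0:0, $r1:1, $r2:6, $r3:0, $r4:13, $r5:13, $r6:0, $r7:9}  ⟨branch taken⟩
[6] addi  $r1, $r6, 6  →  {$r0:0, $r1:6, $r2:6, $r3:0, $r4:13, $r5:13, $r6:0, $r7:9}

6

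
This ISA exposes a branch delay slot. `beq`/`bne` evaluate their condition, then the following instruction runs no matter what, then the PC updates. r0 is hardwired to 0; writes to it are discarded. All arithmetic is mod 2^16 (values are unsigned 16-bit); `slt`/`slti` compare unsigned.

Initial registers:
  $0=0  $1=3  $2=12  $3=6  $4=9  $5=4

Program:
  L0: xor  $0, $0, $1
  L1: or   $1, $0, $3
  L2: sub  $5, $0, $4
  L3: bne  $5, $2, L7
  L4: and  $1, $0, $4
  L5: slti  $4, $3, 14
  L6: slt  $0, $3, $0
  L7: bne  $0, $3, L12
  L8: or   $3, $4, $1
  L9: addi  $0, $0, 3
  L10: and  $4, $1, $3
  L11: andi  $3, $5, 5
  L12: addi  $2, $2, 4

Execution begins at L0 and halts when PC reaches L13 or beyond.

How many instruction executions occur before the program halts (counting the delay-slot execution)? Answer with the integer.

  step pc=0: xor  $0, $0, $1  regs=(0,3,12,6,9,4)
  step pc=1: or   $1, $0, $3  regs=(0,6,12,6,9,4)
  step pc=2: sub  $5, $0, $4  regs=(0,6,12,6,9,65527)
  step pc=3: bne  $5, $2, L7  cond=T  regs=(0,6,12,6,9,65527)
  step pc=4: and  $1, $0, $4  regs=(0,0,12,6,9,65527)
  step pc=7: bne  $0, $3, L12  cond=T  regs=(0,0,12,6,9,65527)
  step pc=8: or   $3, $4, $1  regs=(0,0,12,9,9,65527)
  step pc=12: addi  $2, $2, 4  regs=(0,0,16,9,9,65527)

8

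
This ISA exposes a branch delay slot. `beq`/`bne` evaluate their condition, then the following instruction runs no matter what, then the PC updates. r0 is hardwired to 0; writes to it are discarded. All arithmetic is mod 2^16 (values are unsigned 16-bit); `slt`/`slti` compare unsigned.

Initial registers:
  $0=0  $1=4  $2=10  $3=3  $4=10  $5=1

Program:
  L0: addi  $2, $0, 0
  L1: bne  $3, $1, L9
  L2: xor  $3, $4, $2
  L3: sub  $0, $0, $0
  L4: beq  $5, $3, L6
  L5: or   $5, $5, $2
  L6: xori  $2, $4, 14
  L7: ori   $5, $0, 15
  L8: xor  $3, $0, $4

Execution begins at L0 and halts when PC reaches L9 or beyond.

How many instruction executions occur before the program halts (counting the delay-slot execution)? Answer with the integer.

[0] addi  $2, $0, 0  →  {$0:0, $1:4, $2:0, $3:3, $4:10, $5:1}
[1] bne  $3, $1, L9  →  {$0:0, $1:4, $2:0, $3:3, $4:10, $5:1}  ⟨branch taken⟩
[2] xor  $3, $4, $2  →  {$0:0, $1:4, $2:0, $3:10, $4:10, $5:1}

3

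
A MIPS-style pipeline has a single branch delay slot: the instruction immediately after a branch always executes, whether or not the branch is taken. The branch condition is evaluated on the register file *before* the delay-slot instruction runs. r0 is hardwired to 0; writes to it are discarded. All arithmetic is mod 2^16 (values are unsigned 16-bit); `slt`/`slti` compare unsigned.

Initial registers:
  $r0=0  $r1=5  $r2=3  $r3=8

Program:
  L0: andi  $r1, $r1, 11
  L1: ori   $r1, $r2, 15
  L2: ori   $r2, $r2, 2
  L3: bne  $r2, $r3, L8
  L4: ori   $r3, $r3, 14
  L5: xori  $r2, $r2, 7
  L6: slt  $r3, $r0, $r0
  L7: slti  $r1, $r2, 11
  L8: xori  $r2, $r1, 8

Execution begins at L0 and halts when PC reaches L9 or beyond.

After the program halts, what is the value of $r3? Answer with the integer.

  step pc=0: andi  $r1, $r1, 11  regs=(0,1,3,8)
  step pc=1: ori   $r1, $r2, 15  regs=(0,15,3,8)
  step pc=2: ori   $r2, $r2, 2  regs=(0,15,3,8)
  step pc=3: bne  $r2, $r3, L8  cond=T  regs=(0,15,3,8)
  step pc=4: ori   $r3, $r3, 14  regs=(0,15,3,14)
  step pc=8: xori  $r2, $r1, 8  regs=(0,15,7,14)

14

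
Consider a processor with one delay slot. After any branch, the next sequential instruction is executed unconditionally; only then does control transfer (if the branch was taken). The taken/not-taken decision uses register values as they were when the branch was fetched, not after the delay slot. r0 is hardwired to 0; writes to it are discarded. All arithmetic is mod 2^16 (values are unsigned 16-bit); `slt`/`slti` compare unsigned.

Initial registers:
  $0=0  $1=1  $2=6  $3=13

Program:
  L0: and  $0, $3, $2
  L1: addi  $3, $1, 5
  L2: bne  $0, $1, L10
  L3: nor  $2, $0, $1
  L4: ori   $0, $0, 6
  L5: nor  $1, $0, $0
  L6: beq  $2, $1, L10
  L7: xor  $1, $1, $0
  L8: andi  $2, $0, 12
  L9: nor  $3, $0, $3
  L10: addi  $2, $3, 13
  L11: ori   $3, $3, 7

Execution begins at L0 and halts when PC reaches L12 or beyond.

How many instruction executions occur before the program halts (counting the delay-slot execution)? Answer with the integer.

[0] and  $0, $3, $2  →  {$0:0, $1:1, $2:6, $3:13}
[1] addi  $3, $1, 5  →  {$0:0, $1:1, $2:6, $3:6}
[2] bne  $0, $1, L10  →  {$0:0, $1:1, $2:6, $3:6}  ⟨branch taken⟩
[3] nor  $2, $0, $1  →  {$0:0, $1:1, $2:65534, $3:6}
[10] addi  $2, $3, 13  →  {$0:0, $1:1, $2:19, $3:6}
[11] ori   $3, $3, 7  →  {$0:0, $1:1, $2:19, $3:7}

6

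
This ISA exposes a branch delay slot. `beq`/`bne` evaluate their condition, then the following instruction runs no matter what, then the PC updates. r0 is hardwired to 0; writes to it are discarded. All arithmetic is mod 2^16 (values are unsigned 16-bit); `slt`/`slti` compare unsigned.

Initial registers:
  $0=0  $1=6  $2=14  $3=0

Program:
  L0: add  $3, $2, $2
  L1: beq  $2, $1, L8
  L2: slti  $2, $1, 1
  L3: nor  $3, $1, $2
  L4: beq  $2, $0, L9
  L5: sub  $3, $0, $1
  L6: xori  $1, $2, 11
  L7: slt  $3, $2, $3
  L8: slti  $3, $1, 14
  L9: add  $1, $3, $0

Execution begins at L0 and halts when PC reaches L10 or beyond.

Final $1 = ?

65530

[0] add  $3, $2, $2  →  {$0:0, $1:6, $2:14, $3:28}
[1] beq  $2, $1, L8  →  {$0:0, $1:6, $2:14, $3:28}  ⟨branch fallthrough⟩
[2] slti  $2, $1, 1  →  {$0:0, $1:6, $2:0, $3:28}
[3] nor  $3, $1, $2  →  {$0:0, $1:6, $2:0, $3:65529}
[4] beq  $2, $0, L9  →  {$0:0, $1:6, $2:0, $3:65529}  ⟨branch taken⟩
[5] sub  $3, $0, $1  →  {$0:0, $1:6, $2:0, $3:65530}
[9] add  $1, $3, $0  →  {$0:0, $1:65530, $2:0, $3:65530}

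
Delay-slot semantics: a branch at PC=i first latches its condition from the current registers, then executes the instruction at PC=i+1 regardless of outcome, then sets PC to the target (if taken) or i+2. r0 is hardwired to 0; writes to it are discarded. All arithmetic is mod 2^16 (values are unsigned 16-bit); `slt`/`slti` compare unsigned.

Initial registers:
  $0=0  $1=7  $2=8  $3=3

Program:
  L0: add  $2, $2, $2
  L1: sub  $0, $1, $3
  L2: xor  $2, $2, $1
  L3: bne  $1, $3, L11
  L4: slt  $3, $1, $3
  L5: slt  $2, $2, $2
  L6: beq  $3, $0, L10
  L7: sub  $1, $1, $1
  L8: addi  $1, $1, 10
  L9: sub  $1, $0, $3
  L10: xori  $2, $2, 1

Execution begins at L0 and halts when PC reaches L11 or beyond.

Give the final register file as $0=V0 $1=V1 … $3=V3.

[0] add  $2, $2, $2  →  {$0:0, $1:7, $2:16, $3:3}
[1] sub  $0, $1, $3  →  {$0:0, $1:7, $2:16, $3:3}
[2] xor  $2, $2, $1  →  {$0:0, $1:7, $2:23, $3:3}
[3] bne  $1, $3, L11  →  {$0:0, $1:7, $2:23, $3:3}  ⟨branch taken⟩
[4] slt  $3, $1, $3  →  {$0:0, $1:7, $2:23, $3:0}

$0=0 $1=7 $2=23 $3=0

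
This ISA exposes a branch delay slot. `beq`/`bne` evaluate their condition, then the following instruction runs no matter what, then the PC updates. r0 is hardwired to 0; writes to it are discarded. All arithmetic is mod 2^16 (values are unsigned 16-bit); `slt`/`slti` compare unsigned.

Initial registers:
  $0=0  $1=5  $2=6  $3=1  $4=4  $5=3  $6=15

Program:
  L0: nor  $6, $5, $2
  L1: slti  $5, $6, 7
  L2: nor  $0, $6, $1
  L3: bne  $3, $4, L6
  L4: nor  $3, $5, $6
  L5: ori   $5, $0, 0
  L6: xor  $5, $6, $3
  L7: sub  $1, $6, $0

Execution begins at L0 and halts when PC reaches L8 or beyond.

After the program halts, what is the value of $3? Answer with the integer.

7

PC=0  nor  $6, $5, $2        | $0=0 $1=5 $2=6 $3=1 $4=4 $5=3 $6=65528
PC=1  slti  $5, $6, 7        | $0=0 $1=5 $2=6 $3=1 $4=4 $5=0 $6=65528
PC=2  nor  $0, $6, $1        | $0=0 $1=5 $2=6 $3=1 $4=4 $5=0 $6=65528
PC=3  bne  $3, $4, L6        | $0=0 $1=5 $2=6 $3=1 $4=4 $5=0 $6=65528  [TAKEN]
PC=4  nor  $3, $5, $6        | $0=0 $1=5 $2=6 $3=7 $4=4 $5=0 $6=65528
PC=6  xor  $5, $6, $3        | $0=0 $1=5 $2=6 $3=7 $4=4 $5=65535 $6=65528
PC=7  sub  $1, $6, $0        | $0=0 $1=65528 $2=6 $3=7 $4=4 $5=65535 $6=65528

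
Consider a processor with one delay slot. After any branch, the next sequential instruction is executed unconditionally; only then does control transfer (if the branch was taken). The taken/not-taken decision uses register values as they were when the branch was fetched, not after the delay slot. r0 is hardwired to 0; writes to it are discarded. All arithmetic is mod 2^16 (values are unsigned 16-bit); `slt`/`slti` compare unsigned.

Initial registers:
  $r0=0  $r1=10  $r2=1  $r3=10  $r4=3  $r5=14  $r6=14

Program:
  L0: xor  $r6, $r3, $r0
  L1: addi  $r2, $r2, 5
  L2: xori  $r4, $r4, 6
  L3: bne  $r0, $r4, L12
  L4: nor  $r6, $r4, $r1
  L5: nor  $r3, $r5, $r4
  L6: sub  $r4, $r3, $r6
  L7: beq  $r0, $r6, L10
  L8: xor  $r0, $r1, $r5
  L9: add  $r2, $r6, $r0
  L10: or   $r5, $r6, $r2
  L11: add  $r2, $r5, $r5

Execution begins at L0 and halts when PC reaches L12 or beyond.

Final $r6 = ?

#0 xor  $r6, $r3, $r0 ; 0/10/1/10/3/14/10
#1 addi  $r2, $r2, 5 ; 0/10/6/10/3/14/10
#2 xori  $r4, $r4, 6 ; 0/10/6/10/5/14/10
#3 bne  $r0, $r4, L12 ; 0/10/6/10/5/14/10 ; →target
#4 nor  $r6, $r4, $r1 ; 0/10/6/10/5/14/65520

65520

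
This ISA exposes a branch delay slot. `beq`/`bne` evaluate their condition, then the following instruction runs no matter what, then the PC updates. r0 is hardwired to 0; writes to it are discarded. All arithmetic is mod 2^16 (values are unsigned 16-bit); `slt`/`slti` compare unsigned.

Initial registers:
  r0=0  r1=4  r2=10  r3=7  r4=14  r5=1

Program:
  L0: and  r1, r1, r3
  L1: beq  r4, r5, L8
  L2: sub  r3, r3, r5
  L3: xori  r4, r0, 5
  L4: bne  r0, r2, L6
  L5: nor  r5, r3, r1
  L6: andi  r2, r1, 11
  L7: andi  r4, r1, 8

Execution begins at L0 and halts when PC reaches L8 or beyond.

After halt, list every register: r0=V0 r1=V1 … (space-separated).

#0 and  r1, r1, r3 ; 0/4/10/7/14/1
#1 beq  r4, r5, L8 ; 0/4/10/7/14/1 ; →fallthru
#2 sub  r3, r3, r5 ; 0/4/10/6/14/1
#3 xori  r4, r0, 5 ; 0/4/10/6/5/1
#4 bne  r0, r2, L6 ; 0/4/10/6/5/1 ; →target
#5 nor  r5, r3, r1 ; 0/4/10/6/5/65529
#6 andi  r2, r1, 11 ; 0/4/0/6/5/65529
#7 andi  r4, r1, 8 ; 0/4/0/6/0/65529

r0=0 r1=4 r2=0 r3=6 r4=0 r5=65529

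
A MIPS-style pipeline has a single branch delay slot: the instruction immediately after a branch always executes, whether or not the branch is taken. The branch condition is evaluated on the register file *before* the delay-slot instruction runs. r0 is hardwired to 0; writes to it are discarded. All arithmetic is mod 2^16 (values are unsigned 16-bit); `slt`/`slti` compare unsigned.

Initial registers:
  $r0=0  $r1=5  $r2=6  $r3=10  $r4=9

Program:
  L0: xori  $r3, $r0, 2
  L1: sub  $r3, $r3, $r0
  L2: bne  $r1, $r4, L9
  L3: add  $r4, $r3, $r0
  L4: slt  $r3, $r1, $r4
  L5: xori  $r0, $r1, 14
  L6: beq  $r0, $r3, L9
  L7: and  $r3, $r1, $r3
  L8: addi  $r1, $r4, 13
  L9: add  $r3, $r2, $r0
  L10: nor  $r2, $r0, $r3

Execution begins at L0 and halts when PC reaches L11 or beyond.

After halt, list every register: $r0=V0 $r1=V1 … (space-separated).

#0 xori  $r3, $r0, 2 ; 0/5/6/2/9
#1 sub  $r3, $r3, $r0 ; 0/5/6/2/9
#2 bne  $r1, $r4, L9 ; 0/5/6/2/9 ; →target
#3 add  $r4, $r3, $r0 ; 0/5/6/2/2
#9 add  $r3, $r2, $r0 ; 0/5/6/6/2
#10 nor  $r2, $r0, $r3 ; 0/5/65529/6/2

$r0=0 $r1=5 $r2=65529 $r3=6 $r4=2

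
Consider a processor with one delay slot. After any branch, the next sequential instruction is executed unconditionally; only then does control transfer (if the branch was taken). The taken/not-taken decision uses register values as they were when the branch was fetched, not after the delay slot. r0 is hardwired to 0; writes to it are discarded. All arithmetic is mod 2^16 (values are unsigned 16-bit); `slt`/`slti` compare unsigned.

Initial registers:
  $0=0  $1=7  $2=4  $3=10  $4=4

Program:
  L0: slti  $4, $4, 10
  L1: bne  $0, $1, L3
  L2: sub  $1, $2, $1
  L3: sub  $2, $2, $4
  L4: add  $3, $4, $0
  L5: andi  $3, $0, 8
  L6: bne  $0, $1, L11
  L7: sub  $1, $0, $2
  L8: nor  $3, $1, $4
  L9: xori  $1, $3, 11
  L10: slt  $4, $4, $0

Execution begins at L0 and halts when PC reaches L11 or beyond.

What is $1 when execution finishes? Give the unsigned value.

PC=0  slti  $4, $4, 10       | $0=0 $1=7 $2=4 $3=10 $4=1
PC=1  bne  $0, $1, L3        | $0=0 $1=7 $2=4 $3=10 $4=1  [TAKEN]
PC=2  sub  $1, $2, $1        | $0=0 $1=65533 $2=4 $3=10 $4=1
PC=3  sub  $2, $2, $4        | $0=0 $1=65533 $2=3 $3=10 $4=1
PC=4  add  $3, $4, $0        | $0=0 $1=65533 $2=3 $3=1 $4=1
PC=5  andi  $3, $0, 8        | $0=0 $1=65533 $2=3 $3=0 $4=1
PC=6  bne  $0, $1, L11       | $0=0 $1=65533 $2=3 $3=0 $4=1  [TAKEN]
PC=7  sub  $1, $0, $2        | $0=0 $1=65533 $2=3 $3=0 $4=1

65533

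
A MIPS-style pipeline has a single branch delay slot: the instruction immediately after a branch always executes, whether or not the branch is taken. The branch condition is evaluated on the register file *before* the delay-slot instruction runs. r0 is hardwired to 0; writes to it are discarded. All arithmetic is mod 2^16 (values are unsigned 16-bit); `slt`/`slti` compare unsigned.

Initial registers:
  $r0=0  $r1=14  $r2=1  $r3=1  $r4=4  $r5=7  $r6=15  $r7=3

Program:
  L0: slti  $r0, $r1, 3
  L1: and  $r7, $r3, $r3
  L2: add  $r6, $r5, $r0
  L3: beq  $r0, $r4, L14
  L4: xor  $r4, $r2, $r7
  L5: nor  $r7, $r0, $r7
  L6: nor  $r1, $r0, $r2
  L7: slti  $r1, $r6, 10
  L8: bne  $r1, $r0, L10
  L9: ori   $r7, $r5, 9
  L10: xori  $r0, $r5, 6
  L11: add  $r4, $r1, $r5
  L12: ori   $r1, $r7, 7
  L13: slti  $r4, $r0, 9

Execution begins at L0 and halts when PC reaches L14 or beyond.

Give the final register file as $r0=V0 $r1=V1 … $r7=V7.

#0 slti  $r0, $r1, 3 ; 0/14/1/1/4/7/15/3
#1 and  $r7, $r3, $r3 ; 0/14/1/1/4/7/15/1
#2 add  $r6, $r5, $r0 ; 0/14/1/1/4/7/7/1
#3 beq  $r0, $r4, L14 ; 0/14/1/1/4/7/7/1 ; →fallthru
#4 xor  $r4, $r2, $r7 ; 0/14/1/1/0/7/7/1
#5 nor  $r7, $r0, $r7 ; 0/14/1/1/0/7/7/65534
#6 nor  $r1, $r0, $r2 ; 0/65534/1/1/0/7/7/65534
#7 slti  $r1, $r6, 10 ; 0/1/1/1/0/7/7/65534
#8 bne  $r1, $r0, L10 ; 0/1/1/1/0/7/7/65534 ; →target
#9 ori   $r7, $r5, 9 ; 0/1/1/1/0/7/7/15
#10 xori  $r0, $r5, 6 ; 0/1/1/1/0/7/7/15
#11 add  $r4, $r1, $r5 ; 0/1/1/1/8/7/7/15
#12 ori   $r1, $r7, 7 ; 0/15/1/1/8/7/7/15
#13 slti  $r4, $r0, 9 ; 0/15/1/1/1/7/7/15

$r0=0 $r1=15 $r2=1 $r3=1 $r4=1 $r5=7 $r6=7 $r7=15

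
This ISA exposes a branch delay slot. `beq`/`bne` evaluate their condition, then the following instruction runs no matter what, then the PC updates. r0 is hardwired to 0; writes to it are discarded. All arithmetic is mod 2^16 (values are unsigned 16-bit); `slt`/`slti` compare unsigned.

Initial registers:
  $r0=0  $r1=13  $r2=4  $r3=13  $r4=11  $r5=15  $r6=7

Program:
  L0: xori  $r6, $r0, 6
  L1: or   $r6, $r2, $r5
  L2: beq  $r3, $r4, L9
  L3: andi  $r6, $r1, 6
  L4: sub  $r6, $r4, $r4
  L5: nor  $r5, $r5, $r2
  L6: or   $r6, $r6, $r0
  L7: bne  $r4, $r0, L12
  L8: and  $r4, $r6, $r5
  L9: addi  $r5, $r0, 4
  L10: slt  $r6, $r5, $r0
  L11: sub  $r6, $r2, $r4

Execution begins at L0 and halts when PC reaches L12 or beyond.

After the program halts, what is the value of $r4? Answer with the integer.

#0 xori  $r6, $r0, 6 ; 0/13/4/13/11/15/6
#1 or   $r6, $r2, $r5 ; 0/13/4/13/11/15/15
#2 beq  $r3, $r4, L9 ; 0/13/4/13/11/15/15 ; →fallthru
#3 andi  $r6, $r1, 6 ; 0/13/4/13/11/15/4
#4 sub  $r6, $r4, $r4 ; 0/13/4/13/11/15/0
#5 nor  $r5, $r5, $r2 ; 0/13/4/13/11/65520/0
#6 or   $r6, $r6, $r0 ; 0/13/4/13/11/65520/0
#7 bne  $r4, $r0, L12 ; 0/13/4/13/11/65520/0 ; →target
#8 and  $r4, $r6, $r5 ; 0/13/4/13/0/65520/0

0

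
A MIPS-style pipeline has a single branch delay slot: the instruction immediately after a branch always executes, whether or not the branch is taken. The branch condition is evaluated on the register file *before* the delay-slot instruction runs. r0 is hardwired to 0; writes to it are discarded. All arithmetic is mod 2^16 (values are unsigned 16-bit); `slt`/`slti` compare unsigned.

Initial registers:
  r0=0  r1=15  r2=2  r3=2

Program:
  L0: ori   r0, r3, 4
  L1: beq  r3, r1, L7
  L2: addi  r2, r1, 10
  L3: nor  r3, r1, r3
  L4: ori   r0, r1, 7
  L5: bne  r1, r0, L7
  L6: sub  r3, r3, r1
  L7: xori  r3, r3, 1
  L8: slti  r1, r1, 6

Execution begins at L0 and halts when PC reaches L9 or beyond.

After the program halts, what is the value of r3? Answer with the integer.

65504

#0 ori   r0, r3, 4 ; 0/15/2/2
#1 beq  r3, r1, L7 ; 0/15/2/2 ; →fallthru
#2 addi  r2, r1, 10 ; 0/15/25/2
#3 nor  r3, r1, r3 ; 0/15/25/65520
#4 ori   r0, r1, 7 ; 0/15/25/65520
#5 bne  r1, r0, L7 ; 0/15/25/65520 ; →target
#6 sub  r3, r3, r1 ; 0/15/25/65505
#7 xori  r3, r3, 1 ; 0/15/25/65504
#8 slti  r1, r1, 6 ; 0/0/25/65504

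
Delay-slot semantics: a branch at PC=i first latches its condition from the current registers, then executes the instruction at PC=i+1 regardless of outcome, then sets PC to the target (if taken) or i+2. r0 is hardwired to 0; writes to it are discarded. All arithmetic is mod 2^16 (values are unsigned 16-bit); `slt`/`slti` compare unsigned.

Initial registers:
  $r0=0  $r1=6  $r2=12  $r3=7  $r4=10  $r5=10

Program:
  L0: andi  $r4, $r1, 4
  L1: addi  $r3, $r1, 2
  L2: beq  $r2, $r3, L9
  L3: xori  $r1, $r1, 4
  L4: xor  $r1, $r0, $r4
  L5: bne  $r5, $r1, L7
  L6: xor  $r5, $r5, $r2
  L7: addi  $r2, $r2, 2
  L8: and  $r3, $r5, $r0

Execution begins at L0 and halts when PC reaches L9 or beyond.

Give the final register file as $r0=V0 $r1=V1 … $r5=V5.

$r0=0 $r1=4 $r2=14 $r3=0 $r4=4 $r5=6

#0 andi  $r4, $r1, 4 ; 0/6/12/7/4/10
#1 addi  $r3, $r1, 2 ; 0/6/12/8/4/10
#2 beq  $r2, $r3, L9 ; 0/6/12/8/4/10 ; →fallthru
#3 xori  $r1, $r1, 4 ; 0/2/12/8/4/10
#4 xor  $r1, $r0, $r4 ; 0/4/12/8/4/10
#5 bne  $r5, $r1, L7 ; 0/4/12/8/4/10 ; →target
#6 xor  $r5, $r5, $r2 ; 0/4/12/8/4/6
#7 addi  $r2, $r2, 2 ; 0/4/14/8/4/6
#8 and  $r3, $r5, $r0 ; 0/4/14/0/4/6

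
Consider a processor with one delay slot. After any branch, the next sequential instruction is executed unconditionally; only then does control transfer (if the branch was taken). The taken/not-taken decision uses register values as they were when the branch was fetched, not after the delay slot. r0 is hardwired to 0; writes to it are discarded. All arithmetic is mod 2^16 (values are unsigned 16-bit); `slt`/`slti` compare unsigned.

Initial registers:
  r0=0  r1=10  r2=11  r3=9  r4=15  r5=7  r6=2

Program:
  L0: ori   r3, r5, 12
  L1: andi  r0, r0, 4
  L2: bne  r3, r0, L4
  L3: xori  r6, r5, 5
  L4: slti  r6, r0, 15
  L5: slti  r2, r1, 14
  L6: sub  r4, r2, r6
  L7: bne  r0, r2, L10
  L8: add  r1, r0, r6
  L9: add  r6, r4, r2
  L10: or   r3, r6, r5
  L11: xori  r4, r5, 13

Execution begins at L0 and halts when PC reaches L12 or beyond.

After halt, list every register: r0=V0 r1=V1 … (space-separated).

r0=0 r1=1 r2=1 r3=7 r4=10 r5=7 r6=1

PC=0  ori   r3, r5, 12       | r0=0 r1=10 r2=11 r3=15 r4=15 r5=7 r6=2
PC=1  andi  r0, r0, 4        | r0=0 r1=10 r2=11 r3=15 r4=15 r5=7 r6=2
PC=2  bne  r3, r0, L4        | r0=0 r1=10 r2=11 r3=15 r4=15 r5=7 r6=2  [TAKEN]
PC=3  xori  r6, r5, 5        | r0=0 r1=10 r2=11 r3=15 r4=15 r5=7 r6=2
PC=4  slti  r6, r0, 15       | r0=0 r1=10 r2=11 r3=15 r4=15 r5=7 r6=1
PC=5  slti  r2, r1, 14       | r0=0 r1=10 r2=1 r3=15 r4=15 r5=7 r6=1
PC=6  sub  r4, r2, r6        | r0=0 r1=10 r2=1 r3=15 r4=0 r5=7 r6=1
PC=7  bne  r0, r2, L10       | r0=0 r1=10 r2=1 r3=15 r4=0 r5=7 r6=1  [TAKEN]
PC=8  add  r1, r0, r6        | r0=0 r1=1 r2=1 r3=15 r4=0 r5=7 r6=1
PC=10 or   r3, r6, r5        | r0=0 r1=1 r2=1 r3=7 r4=0 r5=7 r6=1
PC=11 xori  r4, r5, 13       | r0=0 r1=1 r2=1 r3=7 r4=10 r5=7 r6=1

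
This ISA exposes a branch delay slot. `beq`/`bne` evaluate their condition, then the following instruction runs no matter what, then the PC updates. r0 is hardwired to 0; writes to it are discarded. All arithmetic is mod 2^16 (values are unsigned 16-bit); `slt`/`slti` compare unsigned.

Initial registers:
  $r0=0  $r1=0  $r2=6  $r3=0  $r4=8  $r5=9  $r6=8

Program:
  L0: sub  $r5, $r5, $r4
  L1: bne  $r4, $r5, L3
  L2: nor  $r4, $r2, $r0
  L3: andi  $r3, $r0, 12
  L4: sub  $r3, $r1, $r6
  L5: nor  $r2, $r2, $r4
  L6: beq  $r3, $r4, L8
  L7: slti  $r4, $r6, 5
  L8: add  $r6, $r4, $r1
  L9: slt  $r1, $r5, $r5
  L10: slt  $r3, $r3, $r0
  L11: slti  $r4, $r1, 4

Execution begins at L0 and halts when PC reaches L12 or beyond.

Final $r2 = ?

0

#0 sub  $r5, $r5, $r4 ; 0/0/6/0/8/1/8
#1 bne  $r4, $r5, L3 ; 0/0/6/0/8/1/8 ; →target
#2 nor  $r4, $r2, $r0 ; 0/0/6/0/65529/1/8
#3 andi  $r3, $r0, 12 ; 0/0/6/0/65529/1/8
#4 sub  $r3, $r1, $r6 ; 0/0/6/65528/65529/1/8
#5 nor  $r2, $r2, $r4 ; 0/0/0/65528/65529/1/8
#6 beq  $r3, $r4, L8 ; 0/0/0/65528/65529/1/8 ; →fallthru
#7 slti  $r4, $r6, 5 ; 0/0/0/65528/0/1/8
#8 add  $r6, $r4, $r1 ; 0/0/0/65528/0/1/0
#9 slt  $r1, $r5, $r5 ; 0/0/0/65528/0/1/0
#10 slt  $r3, $r3, $r0 ; 0/0/0/0/0/1/0
#11 slti  $r4, $r1, 4 ; 0/0/0/0/1/1/0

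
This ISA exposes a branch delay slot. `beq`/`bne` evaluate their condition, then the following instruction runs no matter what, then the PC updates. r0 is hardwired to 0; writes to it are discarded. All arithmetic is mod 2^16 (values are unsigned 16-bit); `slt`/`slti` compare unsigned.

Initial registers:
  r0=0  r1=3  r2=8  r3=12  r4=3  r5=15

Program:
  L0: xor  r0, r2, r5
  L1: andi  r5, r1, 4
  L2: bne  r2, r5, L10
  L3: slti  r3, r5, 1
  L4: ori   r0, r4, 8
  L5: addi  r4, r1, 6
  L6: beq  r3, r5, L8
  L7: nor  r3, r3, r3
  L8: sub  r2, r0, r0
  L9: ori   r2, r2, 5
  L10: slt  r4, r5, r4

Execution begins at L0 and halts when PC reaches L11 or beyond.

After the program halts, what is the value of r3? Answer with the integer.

#0 xor  r0, r2, r5 ; 0/3/8/12/3/15
#1 andi  r5, r1, 4 ; 0/3/8/12/3/0
#2 bne  r2, r5, L10 ; 0/3/8/12/3/0 ; →target
#3 slti  r3, r5, 1 ; 0/3/8/1/3/0
#10 slt  r4, r5, r4 ; 0/3/8/1/1/0

1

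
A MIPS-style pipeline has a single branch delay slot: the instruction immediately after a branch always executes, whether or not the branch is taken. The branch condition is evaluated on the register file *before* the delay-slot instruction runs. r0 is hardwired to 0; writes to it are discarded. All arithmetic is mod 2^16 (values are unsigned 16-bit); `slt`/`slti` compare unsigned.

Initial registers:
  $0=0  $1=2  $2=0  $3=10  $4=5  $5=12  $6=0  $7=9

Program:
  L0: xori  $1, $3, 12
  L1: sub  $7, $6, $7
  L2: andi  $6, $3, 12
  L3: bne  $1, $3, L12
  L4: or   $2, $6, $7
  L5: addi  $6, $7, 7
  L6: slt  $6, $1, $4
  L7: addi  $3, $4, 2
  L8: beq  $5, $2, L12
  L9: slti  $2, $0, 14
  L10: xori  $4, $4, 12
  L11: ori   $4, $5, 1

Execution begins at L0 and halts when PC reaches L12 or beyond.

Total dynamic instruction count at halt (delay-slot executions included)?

PC=0  xori  $1, $3, 12       | $0=0 $1=6 $2=0 $3=10 $4=5 $5=12 $6=0 $7=9
PC=1  sub  $7, $6, $7        | $0=0 $1=6 $2=0 $3=10 $4=5 $5=12 $6=0 $7=65527
PC=2  andi  $6, $3, 12       | $0=0 $1=6 $2=0 $3=10 $4=5 $5=12 $6=8 $7=65527
PC=3  bne  $1, $3, L12       | $0=0 $1=6 $2=0 $3=10 $4=5 $5=12 $6=8 $7=65527  [TAKEN]
PC=4  or   $2, $6, $7        | $0=0 $1=6 $2=65535 $3=10 $4=5 $5=12 $6=8 $7=65527

5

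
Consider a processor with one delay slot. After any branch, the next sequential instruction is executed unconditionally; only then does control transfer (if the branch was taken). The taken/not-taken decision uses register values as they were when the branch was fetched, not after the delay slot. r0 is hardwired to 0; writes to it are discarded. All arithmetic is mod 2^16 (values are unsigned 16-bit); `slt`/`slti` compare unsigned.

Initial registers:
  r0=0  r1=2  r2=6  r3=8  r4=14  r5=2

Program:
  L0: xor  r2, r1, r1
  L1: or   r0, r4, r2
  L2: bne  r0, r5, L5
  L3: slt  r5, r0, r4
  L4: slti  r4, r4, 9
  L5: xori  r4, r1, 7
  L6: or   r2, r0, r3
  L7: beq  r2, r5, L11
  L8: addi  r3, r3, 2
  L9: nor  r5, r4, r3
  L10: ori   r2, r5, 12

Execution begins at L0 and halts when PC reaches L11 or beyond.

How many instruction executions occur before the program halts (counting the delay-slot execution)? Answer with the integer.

PC=0  xor  r2, r1, r1        | r0=0 r1=2 r2=0 r3=8 r4=14 r5=2
PC=1  or   r0, r4, r2        | r0=0 r1=2 r2=0 r3=8 r4=14 r5=2
PC=2  bne  r0, r5, L5        | r0=0 r1=2 r2=0 r3=8 r4=14 r5=2  [TAKEN]
PC=3  slt  r5, r0, r4        | r0=0 r1=2 r2=0 r3=8 r4=14 r5=1
PC=5  xori  r4, r1, 7        | r0=0 r1=2 r2=0 r3=8 r4=5 r5=1
PC=6  or   r2, r0, r3        | r0=0 r1=2 r2=8 r3=8 r4=5 r5=1
PC=7  beq  r2, r5, L11       | r0=0 r1=2 r2=8 r3=8 r4=5 r5=1  [not taken]
PC=8  addi  r3, r3, 2        | r0=0 r1=2 r2=8 r3=10 r4=5 r5=1
PC=9  nor  r5, r4, r3        | r0=0 r1=2 r2=8 r3=10 r4=5 r5=65520
PC=10 ori   r2, r5, 12       | r0=0 r1=2 r2=65532 r3=10 r4=5 r5=65520

10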